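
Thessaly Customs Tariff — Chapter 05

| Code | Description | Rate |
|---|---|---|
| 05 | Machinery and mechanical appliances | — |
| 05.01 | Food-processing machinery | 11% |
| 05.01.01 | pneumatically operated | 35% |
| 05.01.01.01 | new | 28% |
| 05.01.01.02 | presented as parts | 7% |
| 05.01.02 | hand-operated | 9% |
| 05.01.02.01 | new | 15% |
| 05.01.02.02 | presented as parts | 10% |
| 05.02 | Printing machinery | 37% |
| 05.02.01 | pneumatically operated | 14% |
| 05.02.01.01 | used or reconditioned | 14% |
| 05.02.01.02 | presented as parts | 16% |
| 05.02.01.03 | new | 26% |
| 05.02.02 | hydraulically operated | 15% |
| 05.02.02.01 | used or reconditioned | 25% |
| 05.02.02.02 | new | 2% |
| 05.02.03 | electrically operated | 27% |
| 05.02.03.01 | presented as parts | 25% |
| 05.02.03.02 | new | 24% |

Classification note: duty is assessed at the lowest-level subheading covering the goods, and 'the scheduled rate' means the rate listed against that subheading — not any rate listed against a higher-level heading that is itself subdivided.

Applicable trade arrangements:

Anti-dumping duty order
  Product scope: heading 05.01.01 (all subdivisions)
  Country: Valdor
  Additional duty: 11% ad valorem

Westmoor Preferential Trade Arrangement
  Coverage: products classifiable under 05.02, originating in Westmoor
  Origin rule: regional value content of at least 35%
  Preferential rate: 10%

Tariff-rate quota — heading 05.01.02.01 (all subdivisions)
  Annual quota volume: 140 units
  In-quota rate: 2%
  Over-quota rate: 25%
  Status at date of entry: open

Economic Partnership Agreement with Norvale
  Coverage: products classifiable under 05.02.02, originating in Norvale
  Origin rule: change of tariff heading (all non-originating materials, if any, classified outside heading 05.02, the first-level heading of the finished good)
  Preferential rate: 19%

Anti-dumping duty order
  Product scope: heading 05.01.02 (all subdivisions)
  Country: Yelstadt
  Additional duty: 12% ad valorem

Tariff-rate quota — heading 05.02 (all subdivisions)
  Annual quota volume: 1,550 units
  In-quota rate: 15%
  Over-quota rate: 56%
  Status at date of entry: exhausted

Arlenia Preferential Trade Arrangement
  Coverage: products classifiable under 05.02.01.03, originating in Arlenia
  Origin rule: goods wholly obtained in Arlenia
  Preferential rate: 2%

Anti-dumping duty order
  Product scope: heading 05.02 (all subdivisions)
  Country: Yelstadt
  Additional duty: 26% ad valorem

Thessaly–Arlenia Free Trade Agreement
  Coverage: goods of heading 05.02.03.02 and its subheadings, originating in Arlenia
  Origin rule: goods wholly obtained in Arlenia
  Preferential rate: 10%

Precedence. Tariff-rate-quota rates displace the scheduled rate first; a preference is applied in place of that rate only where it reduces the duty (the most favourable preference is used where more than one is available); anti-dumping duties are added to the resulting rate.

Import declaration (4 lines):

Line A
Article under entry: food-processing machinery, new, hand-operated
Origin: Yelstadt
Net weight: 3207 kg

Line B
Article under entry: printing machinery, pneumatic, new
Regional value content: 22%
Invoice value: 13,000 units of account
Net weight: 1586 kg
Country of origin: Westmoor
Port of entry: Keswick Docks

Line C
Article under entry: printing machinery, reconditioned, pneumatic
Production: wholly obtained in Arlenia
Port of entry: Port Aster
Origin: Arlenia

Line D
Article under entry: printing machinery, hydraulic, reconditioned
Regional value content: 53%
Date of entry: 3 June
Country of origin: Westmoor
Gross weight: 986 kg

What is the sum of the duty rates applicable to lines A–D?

136%

Line A: food-processing → 05.01; hand-operated → 05.01.02; new → 05.01.02.01. Scheduled 15%. quota on 05.01.02.01 open → in-quota 2%; anti-dumping (Yelstadt, 05.01.02): +12%; total 2% + 12% = 14%. → 14%.
Line B: printing → 05.02; pneumatic → 05.02.01; new → 05.02.01.03. Scheduled 26%. quota on 05.02 exhausted → over-quota 56%; Westmoor agreement on 05.02: RVC < 35%. → 56%.
Line C: printing → 05.02; pneumatic → 05.02.01; reconditioned → 05.02.01.01. Scheduled 14%. quota on 05.02 exhausted → over-quota 56%; Arlenia agreement on 05.02.01.03: 05.02.01.01 not covered; Arlenia agreement on 05.02.03.02: 05.02.01.01 not covered. → 56%.
Line D: printing → 05.02; hydraulic → 05.02.02; reconditioned → 05.02.02.01. Scheduled 25%. quota on 05.02 exhausted → over-quota 56%; Westmoor agreement on 05.02: RVC ≥ 35% → 10% available; preferential 10%. → 10%.
Sum: 14% + 56% + 56% + 10% = 136%.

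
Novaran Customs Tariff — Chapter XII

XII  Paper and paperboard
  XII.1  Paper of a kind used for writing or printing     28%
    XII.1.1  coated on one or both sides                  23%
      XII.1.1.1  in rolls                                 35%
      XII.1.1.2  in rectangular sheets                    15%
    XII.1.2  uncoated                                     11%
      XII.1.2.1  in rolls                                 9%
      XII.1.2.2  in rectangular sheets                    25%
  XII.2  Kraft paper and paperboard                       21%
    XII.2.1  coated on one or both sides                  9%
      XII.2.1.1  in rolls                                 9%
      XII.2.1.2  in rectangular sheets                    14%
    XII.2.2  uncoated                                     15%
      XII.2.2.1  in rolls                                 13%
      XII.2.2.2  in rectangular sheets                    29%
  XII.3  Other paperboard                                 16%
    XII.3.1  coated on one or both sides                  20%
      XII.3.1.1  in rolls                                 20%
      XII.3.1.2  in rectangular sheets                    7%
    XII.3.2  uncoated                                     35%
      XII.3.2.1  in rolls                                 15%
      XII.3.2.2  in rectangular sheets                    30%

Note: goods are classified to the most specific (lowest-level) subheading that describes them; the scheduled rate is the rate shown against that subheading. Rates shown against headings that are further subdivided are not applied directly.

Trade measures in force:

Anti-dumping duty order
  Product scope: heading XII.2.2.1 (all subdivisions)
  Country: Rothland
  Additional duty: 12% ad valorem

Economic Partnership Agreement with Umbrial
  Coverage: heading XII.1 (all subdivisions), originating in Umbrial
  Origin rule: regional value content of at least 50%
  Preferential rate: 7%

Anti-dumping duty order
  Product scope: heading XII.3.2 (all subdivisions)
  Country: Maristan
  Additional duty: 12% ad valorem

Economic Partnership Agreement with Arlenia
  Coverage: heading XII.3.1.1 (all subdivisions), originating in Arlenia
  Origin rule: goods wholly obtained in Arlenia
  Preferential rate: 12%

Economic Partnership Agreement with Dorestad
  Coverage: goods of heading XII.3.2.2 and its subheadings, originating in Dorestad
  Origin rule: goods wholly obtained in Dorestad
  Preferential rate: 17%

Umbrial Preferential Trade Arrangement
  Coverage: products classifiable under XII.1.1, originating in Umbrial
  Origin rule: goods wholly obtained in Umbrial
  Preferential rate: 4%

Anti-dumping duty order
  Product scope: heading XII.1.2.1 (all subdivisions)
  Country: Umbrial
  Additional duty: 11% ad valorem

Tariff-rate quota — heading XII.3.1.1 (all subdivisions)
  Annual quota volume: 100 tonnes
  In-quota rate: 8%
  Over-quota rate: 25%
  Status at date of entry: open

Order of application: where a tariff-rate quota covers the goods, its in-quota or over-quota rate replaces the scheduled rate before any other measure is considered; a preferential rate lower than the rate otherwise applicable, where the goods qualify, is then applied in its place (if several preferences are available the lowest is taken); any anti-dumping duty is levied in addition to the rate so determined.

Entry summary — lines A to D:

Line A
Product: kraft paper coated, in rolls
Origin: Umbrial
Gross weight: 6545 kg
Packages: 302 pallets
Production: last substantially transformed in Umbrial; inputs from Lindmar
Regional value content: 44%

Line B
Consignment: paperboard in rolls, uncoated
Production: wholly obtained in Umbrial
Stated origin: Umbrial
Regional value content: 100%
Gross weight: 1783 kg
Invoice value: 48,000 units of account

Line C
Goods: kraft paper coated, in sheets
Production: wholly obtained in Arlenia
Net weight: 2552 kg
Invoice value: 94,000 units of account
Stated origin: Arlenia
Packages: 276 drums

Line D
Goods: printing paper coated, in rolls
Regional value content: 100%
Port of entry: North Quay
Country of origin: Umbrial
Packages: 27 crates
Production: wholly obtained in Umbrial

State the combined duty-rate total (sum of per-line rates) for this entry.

42%

Line A: kraft paper → XII.2; coated → XII.2.1; in rolls → XII.2.1.1. Scheduled 9%. Umbrial agreement on XII.1: XII.2.1.1 not covered; Umbrial agreement on XII.1.1: XII.2.1.1 not covered. → 9%.
Line B: paperboard → XII.3; uncoated → XII.3.2; in rolls → XII.3.2.1. Scheduled 15%. Umbrial agreement on XII.1: XII.3.2.1 not covered; Umbrial agreement on XII.1.1: XII.3.2.1 not covered. → 15%.
Line C: kraft paper → XII.2; coated → XII.2.1; in sheets → XII.2.1.2. Scheduled 14%. Arlenia agreement on XII.3.1.1: XII.2.1.2 not covered. → 14%.
Line D: printing paper → XII.1; coated → XII.1.1; in rolls → XII.1.1.1. Scheduled 35%. Umbrial agreement on XII.1: RVC ≥ 50% → 7% available; Umbrial agreement on XII.1.1: wholly obtained → 4% available; preferential 4%. → 4%.
Sum: 9% + 15% + 14% + 4% = 42%.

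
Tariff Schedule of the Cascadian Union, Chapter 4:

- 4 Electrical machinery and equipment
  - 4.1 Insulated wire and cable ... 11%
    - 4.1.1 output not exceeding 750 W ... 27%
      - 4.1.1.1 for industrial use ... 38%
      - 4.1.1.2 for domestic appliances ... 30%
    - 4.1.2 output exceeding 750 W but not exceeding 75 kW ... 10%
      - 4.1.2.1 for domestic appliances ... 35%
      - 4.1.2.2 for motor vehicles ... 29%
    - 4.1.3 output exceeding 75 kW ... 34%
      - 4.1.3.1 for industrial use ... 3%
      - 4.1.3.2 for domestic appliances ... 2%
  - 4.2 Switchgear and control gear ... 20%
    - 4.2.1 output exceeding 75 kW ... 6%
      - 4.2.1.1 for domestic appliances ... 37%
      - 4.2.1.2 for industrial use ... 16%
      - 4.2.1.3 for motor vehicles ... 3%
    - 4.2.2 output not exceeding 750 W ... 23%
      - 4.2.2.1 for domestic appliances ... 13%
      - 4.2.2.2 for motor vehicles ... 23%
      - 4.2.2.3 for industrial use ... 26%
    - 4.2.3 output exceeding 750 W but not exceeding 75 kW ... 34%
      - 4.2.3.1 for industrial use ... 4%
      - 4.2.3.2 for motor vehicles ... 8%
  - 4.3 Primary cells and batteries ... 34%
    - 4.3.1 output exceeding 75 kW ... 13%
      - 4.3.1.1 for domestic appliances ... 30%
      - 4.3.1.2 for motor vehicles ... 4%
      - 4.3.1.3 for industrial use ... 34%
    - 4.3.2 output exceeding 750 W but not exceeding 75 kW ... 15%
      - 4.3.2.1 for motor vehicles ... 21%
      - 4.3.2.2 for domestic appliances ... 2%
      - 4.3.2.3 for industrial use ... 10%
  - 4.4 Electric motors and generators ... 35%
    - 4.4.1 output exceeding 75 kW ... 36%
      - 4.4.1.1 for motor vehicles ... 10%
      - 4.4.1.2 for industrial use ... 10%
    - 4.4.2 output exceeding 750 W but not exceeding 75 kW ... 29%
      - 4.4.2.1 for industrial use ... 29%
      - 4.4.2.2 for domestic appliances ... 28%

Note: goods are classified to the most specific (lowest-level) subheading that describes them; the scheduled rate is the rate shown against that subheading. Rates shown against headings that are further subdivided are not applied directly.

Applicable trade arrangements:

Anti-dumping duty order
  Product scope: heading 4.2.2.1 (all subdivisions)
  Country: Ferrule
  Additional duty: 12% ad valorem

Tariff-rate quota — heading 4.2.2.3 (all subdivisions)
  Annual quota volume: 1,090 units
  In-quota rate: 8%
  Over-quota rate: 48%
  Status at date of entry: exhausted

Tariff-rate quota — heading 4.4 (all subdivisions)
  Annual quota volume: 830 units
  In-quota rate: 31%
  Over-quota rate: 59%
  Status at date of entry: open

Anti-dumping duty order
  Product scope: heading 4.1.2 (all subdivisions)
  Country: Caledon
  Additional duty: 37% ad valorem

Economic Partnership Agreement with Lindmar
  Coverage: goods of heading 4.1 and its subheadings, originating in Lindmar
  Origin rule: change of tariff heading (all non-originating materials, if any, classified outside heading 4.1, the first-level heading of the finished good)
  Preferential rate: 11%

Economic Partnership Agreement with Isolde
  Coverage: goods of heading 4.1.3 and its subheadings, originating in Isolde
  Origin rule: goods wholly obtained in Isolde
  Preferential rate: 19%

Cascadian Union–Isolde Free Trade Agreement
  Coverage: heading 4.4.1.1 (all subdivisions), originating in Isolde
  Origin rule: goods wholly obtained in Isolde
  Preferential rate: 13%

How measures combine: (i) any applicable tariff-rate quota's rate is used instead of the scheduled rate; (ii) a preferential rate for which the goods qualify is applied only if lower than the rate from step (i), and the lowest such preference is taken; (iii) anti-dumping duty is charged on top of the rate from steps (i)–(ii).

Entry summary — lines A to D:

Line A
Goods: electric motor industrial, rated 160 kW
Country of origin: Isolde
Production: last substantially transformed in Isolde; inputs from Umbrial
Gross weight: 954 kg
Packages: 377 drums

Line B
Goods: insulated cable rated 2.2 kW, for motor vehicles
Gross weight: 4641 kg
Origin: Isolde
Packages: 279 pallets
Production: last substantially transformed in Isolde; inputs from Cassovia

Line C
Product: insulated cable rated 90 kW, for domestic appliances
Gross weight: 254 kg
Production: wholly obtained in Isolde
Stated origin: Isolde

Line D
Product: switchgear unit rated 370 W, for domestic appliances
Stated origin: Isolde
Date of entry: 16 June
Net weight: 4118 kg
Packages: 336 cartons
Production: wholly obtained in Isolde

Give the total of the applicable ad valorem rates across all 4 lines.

75%

Line A: electric motor → 4.4; rated 160 kW → 4.4.1; industrial → 4.4.1.2. Scheduled 10%. quota on 4.4 open → in-quota 31%; Isolde agreement on 4.1.3: 4.4.1.2 not covered; Isolde agreement on 4.4.1.1: 4.4.1.2 not covered. → 31%.
Line B: insulated cable → 4.1; rated 2.2 kW → 4.1.2; for motor vehicles → 4.1.2.2. Scheduled 29%. Isolde agreement on 4.1.3: 4.1.2.2 not covered; Isolde agreement on 4.4.1.1: 4.1.2.2 not covered. → 29%.
Line C: insulated cable → 4.1; rated 90 kW → 4.1.3; for domestic appliances → 4.1.3.2. Scheduled 2%. Isolde agreement on 4.1.3: wholly obtained → 19% available; Isolde agreement on 4.4.1.1: 4.1.3.2 not covered; preference 19% not lower than 2% → no reduction. → 2%.
Line D: switchgear unit → 4.2; rated 370 W → 4.2.2; for domestic appliances → 4.2.2.1. Scheduled 13%. Isolde agreement on 4.1.3: 4.2.2.1 not covered; Isolde agreement on 4.4.1.1: 4.2.2.1 not covered. → 13%.
Sum: 31% + 29% + 2% + 13% = 75%.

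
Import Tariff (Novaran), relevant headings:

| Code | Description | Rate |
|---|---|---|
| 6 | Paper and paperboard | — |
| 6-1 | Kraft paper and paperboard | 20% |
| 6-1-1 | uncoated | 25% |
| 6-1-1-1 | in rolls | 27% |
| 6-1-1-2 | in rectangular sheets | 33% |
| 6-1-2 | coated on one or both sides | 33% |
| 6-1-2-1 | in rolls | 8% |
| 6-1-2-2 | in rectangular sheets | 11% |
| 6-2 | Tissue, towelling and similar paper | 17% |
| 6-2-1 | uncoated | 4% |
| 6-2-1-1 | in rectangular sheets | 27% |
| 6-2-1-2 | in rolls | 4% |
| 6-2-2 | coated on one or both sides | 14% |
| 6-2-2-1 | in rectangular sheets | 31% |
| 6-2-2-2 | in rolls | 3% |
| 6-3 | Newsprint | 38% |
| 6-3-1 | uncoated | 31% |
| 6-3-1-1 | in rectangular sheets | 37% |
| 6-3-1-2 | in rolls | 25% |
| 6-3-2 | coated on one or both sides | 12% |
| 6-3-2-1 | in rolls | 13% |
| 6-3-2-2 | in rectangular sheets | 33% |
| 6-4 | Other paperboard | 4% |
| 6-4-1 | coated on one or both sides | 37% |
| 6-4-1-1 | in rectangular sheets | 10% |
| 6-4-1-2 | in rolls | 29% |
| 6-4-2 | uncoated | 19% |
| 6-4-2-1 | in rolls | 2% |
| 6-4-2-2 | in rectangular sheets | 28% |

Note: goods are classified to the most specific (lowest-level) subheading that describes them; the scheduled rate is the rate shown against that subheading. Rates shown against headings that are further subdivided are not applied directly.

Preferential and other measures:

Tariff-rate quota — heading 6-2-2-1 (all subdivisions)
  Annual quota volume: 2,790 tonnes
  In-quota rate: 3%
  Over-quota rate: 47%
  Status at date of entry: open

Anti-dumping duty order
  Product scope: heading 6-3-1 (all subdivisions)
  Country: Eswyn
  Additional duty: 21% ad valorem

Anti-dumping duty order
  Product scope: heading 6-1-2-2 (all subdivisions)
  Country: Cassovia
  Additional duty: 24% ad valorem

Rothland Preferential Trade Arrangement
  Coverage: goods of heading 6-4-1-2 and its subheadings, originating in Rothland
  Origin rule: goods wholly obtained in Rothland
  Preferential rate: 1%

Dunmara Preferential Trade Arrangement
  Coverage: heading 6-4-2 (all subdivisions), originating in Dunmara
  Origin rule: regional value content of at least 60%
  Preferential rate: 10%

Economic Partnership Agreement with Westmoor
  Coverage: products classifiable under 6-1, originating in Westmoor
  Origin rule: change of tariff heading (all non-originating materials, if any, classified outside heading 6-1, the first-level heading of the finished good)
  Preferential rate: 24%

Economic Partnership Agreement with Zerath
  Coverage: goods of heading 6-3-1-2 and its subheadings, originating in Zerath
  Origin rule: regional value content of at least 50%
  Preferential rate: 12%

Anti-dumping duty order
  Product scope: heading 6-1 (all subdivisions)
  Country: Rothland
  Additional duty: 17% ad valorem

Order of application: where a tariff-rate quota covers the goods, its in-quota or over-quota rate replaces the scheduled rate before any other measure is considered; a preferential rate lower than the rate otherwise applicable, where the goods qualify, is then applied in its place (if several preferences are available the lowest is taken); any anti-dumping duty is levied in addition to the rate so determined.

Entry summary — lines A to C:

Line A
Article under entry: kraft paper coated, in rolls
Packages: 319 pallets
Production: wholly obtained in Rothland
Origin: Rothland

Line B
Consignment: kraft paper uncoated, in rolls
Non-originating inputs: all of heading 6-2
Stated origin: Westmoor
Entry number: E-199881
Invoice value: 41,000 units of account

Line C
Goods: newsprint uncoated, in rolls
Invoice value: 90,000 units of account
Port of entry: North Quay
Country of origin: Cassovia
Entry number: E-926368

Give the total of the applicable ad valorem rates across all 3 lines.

Line A: kraft paper → 6-1; coated → 6-1-2; in rolls → 6-1-2-1. Scheduled 8%. Rothland agreement on 6-4-1-2: 6-1-2-1 not covered; anti-dumping (Rothland, 6-1): +17%; total 8% + 17% = 25%. → 25%.
Line B: kraft paper → 6-1; uncoated → 6-1-1; in rolls → 6-1-1-1. Scheduled 27%. Westmoor agreement on 6-1: CTH met → 24% available; preferential 24%. → 24%.
Line C: newsprint → 6-3; uncoated → 6-3-1; in rolls → 6-3-1-2. Scheduled 25%. No special measure applies. → 25%.
Sum: 25% + 24% + 25% = 74%.

74%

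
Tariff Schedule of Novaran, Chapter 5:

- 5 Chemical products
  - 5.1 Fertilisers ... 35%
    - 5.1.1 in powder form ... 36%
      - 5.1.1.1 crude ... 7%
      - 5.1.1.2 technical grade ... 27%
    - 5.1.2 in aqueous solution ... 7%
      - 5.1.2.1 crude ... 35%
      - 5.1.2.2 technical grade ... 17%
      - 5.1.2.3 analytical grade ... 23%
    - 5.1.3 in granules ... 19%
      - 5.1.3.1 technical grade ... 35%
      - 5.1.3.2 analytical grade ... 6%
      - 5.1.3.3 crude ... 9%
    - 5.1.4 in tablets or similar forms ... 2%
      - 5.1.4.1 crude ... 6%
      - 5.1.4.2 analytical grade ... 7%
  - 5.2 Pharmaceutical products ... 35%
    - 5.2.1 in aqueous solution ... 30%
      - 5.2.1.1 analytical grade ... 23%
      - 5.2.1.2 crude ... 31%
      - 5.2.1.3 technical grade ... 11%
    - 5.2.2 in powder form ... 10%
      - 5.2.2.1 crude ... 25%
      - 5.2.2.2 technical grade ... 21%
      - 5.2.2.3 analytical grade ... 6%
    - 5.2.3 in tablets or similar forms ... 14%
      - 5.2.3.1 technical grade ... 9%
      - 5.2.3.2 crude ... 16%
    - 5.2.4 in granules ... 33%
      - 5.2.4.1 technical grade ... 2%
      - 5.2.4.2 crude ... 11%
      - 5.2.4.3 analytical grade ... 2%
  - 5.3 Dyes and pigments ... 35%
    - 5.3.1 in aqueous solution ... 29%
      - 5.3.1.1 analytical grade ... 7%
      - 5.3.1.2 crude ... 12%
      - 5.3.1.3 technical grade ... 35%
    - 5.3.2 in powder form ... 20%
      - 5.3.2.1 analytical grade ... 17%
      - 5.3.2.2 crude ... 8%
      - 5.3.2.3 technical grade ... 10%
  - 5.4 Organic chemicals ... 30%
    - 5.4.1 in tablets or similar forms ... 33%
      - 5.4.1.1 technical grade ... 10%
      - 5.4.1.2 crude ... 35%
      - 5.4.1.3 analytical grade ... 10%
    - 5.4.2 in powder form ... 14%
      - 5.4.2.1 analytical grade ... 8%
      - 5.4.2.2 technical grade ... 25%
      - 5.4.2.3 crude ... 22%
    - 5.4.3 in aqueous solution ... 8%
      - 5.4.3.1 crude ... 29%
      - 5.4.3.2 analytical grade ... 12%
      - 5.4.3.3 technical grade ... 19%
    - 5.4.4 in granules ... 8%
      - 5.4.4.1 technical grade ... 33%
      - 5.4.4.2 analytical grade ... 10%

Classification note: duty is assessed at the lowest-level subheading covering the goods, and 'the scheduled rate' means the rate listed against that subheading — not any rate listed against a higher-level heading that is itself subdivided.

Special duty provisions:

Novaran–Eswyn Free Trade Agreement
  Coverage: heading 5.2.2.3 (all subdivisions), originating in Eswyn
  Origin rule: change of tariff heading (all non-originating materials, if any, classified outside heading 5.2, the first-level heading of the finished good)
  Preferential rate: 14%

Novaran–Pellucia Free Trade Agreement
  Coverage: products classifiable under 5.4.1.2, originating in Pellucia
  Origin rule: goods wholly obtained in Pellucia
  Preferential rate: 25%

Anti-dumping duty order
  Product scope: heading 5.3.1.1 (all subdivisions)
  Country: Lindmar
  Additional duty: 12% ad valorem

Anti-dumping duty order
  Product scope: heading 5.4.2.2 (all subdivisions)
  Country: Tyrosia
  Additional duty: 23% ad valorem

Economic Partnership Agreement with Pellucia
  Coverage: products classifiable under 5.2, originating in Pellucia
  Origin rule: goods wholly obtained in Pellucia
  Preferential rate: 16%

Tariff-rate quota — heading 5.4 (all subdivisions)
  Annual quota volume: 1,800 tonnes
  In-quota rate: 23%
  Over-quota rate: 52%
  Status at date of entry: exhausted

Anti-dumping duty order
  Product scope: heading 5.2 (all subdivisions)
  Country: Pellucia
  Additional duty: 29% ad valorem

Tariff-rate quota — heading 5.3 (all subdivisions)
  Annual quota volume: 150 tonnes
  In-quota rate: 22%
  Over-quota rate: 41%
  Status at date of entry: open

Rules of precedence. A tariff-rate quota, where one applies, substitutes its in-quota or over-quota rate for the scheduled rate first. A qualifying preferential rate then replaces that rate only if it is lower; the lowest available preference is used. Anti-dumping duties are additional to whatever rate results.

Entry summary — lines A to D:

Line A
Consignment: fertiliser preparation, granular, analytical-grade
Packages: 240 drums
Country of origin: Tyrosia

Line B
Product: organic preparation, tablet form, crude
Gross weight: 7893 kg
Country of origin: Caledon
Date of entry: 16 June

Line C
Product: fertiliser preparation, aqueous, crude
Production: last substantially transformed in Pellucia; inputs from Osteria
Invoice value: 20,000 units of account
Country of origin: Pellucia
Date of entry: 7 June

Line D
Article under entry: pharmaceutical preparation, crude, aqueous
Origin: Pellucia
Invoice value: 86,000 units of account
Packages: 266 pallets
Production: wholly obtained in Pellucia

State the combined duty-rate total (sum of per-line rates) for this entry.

138%

Line A: fertiliser → 5.1; granular → 5.1.3; analytical-grade → 5.1.3.2. Scheduled 6%. No special measure applies. → 6%.
Line B: organic → 5.4; tablet form → 5.4.1; crude → 5.4.1.2. Scheduled 35%. quota on 5.4 exhausted → over-quota 52%. → 52%.
Line C: fertiliser → 5.1; aqueous → 5.1.2; crude → 5.1.2.1. Scheduled 35%. Pellucia agreement on 5.4.1.2: 5.1.2.1 not covered; Pellucia agreement on 5.2: 5.1.2.1 not covered. → 35%.
Line D: pharmaceutical → 5.2; aqueous → 5.2.1; crude → 5.2.1.2. Scheduled 31%. Pellucia agreement on 5.4.1.2: 5.2.1.2 not covered; Pellucia agreement on 5.2: wholly obtained → 16% available; preferential 16%; anti-dumping (Pellucia, 5.2): +29%; total 16% + 29% = 45%. → 45%.
Sum: 6% + 52% + 35% + 45% = 138%.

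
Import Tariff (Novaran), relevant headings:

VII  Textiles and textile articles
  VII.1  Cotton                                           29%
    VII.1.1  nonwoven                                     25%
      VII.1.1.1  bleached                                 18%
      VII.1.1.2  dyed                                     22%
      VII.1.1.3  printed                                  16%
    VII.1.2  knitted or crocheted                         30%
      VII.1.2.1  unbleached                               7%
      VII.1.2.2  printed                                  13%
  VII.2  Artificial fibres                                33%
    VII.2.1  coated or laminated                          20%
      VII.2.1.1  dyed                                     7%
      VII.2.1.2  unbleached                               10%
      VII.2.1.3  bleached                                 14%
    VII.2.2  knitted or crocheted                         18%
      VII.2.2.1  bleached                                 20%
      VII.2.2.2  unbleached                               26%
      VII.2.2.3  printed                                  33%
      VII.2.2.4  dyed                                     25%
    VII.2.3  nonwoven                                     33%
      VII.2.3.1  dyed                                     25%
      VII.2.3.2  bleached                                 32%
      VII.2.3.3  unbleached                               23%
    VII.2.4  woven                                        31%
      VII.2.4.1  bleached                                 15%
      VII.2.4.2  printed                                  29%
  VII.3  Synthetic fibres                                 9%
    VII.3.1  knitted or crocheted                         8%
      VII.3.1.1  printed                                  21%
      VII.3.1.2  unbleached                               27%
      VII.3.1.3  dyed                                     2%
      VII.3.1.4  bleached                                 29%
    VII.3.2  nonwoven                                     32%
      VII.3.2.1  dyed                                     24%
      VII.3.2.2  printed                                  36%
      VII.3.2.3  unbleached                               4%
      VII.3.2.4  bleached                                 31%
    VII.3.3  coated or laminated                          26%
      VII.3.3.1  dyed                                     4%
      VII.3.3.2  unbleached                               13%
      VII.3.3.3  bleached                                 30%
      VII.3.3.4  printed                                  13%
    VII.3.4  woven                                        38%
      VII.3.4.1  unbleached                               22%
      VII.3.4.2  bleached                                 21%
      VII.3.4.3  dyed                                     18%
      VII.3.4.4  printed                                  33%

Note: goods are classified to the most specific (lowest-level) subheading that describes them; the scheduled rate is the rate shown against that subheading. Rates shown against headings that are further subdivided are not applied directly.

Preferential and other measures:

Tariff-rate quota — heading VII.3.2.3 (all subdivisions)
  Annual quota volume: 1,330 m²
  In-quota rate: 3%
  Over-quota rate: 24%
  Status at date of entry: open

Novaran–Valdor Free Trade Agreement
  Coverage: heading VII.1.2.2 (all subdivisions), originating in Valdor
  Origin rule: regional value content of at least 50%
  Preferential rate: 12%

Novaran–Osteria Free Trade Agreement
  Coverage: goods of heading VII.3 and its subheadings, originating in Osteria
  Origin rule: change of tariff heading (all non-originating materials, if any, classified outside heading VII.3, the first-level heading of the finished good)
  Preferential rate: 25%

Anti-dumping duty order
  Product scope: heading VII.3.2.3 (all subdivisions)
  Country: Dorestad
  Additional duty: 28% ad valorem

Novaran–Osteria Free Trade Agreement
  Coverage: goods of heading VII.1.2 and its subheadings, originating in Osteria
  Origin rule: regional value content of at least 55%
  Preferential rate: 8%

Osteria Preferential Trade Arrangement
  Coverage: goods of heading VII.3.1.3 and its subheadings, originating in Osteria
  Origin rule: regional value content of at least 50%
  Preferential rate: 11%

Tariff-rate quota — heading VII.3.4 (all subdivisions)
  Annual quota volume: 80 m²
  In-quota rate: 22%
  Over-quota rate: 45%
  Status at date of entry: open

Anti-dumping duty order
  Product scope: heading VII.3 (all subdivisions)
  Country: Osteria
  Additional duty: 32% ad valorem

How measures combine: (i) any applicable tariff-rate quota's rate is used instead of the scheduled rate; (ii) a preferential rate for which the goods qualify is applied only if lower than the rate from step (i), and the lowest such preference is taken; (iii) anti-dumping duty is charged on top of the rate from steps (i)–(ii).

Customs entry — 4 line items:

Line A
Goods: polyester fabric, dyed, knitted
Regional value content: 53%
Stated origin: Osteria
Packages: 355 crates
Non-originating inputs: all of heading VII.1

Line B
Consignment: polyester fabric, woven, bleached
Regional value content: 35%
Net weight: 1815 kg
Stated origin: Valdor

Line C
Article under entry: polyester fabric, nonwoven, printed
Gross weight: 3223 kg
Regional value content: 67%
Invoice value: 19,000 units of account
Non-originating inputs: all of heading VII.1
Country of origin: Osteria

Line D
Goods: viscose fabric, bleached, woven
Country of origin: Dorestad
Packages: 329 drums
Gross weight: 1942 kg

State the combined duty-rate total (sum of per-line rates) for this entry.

Line A: polyester → VII.3; knitted → VII.3.1; dyed → VII.3.1.3. Scheduled 2%. Osteria agreement on VII.3: CTH met → 25% available; Osteria agreement on VII.1.2: VII.3.1.3 not covered; Osteria agreement on VII.3.1.3: RVC ≥ 50% → 11% available; preference 11% not lower than 2% → no reduction; anti-dumping (Osteria, VII.3): +32%; total 2% + 32% = 34%. → 34%.
Line B: polyester → VII.3; woven → VII.3.4; bleached → VII.3.4.2. Scheduled 21%. quota on VII.3.4 open → in-quota 22%; Valdor agreement on VII.1.2.2: VII.3.4.2 not covered. → 22%.
Line C: polyester → VII.3; nonwoven → VII.3.2; printed → VII.3.2.2. Scheduled 36%. Osteria agreement on VII.3: CTH met → 25% available; Osteria agreement on VII.1.2: VII.3.2.2 not covered; Osteria agreement on VII.3.1.3: VII.3.2.2 not covered; preferential 25%; anti-dumping (Osteria, VII.3): +32%; total 25% + 32% = 57%. → 57%.
Line D: viscose → VII.2; woven → VII.2.4; bleached → VII.2.4.1. Scheduled 15%. No special measure applies. → 15%.
Sum: 34% + 22% + 57% + 15% = 128%.

128%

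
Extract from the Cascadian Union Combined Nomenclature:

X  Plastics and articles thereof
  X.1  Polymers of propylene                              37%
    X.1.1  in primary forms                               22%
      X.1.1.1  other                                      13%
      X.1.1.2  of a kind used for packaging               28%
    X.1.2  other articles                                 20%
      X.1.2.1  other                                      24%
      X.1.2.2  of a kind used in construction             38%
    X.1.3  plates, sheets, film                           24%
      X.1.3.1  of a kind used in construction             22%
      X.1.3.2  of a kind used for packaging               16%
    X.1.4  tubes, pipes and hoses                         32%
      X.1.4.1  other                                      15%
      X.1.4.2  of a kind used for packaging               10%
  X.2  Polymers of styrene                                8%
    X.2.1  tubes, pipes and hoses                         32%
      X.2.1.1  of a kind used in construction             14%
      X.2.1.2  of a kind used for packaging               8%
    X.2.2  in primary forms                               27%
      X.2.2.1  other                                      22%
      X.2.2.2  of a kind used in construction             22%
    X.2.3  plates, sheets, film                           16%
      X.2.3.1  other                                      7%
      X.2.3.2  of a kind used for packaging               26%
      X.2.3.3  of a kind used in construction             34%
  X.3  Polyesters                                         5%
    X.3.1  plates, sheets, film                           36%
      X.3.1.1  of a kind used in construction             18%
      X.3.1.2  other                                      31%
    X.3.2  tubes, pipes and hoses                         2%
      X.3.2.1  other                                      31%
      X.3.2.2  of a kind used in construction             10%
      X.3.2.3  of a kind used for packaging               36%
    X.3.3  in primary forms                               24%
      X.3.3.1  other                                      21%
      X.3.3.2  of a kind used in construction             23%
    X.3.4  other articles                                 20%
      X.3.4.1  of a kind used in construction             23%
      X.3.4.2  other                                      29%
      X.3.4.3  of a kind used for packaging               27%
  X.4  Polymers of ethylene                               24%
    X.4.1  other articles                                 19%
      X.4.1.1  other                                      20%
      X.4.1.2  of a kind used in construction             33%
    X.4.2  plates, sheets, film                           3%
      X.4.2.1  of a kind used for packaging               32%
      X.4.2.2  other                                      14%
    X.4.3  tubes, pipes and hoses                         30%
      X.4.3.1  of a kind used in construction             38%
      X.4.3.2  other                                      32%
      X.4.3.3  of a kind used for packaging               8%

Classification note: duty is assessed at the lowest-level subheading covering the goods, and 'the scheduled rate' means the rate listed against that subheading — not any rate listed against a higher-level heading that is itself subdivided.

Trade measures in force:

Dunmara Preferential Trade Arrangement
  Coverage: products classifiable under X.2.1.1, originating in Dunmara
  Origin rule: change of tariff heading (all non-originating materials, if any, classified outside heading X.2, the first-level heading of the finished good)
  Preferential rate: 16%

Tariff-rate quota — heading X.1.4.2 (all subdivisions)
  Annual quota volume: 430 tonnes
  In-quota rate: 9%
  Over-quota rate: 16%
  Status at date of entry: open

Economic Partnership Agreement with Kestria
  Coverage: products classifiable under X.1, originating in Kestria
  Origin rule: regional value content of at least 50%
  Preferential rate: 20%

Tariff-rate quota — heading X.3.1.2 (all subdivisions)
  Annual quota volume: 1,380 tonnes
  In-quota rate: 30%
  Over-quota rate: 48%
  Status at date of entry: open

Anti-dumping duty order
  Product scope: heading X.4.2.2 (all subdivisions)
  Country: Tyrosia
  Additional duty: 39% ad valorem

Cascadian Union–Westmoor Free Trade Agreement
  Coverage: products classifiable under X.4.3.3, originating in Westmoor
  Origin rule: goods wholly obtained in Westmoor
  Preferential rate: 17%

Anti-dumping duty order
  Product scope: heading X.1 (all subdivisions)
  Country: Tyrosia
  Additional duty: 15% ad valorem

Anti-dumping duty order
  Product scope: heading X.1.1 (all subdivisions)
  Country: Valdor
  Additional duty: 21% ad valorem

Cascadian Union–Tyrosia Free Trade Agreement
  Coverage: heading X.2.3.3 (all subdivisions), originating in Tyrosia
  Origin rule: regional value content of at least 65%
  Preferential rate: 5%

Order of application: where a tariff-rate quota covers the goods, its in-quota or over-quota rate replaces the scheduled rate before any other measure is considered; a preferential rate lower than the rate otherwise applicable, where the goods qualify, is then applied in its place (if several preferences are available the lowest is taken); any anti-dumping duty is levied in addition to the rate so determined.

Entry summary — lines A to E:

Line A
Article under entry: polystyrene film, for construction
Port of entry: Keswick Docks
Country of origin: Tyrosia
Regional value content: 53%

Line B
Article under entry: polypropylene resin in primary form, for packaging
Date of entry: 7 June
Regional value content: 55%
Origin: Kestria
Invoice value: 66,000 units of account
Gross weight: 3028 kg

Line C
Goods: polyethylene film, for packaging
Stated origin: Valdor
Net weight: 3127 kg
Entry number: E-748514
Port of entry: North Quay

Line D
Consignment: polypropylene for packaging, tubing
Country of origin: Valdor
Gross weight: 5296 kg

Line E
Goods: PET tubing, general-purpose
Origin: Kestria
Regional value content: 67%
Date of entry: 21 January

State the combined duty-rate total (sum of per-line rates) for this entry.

126%

Line A: polystyrene → X.2; film → X.2.3; for construction → X.2.3.3. Scheduled 34%. Tyrosia agreement on X.2.3.3: RVC < 65%. → 34%.
Line B: polypropylene → X.1; resin in primary form → X.1.1; for packaging → X.1.1.2. Scheduled 28%. Kestria agreement on X.1: RVC ≥ 50% → 20% available; preferential 20%. → 20%.
Line C: polyethylene → X.4; film → X.4.2; for packaging → X.4.2.1. Scheduled 32%. No special measure applies. → 32%.
Line D: polypropylene → X.1; tubing → X.1.4; for packaging → X.1.4.2. Scheduled 10%. quota on X.1.4.2 open → in-quota 9%. → 9%.
Line E: PET → X.3; tubing → X.3.2; general-purpose → X.3.2.1. Scheduled 31%. Kestria agreement on X.1: X.3.2.1 not covered. → 31%.
Sum: 34% + 20% + 32% + 9% + 31% = 126%.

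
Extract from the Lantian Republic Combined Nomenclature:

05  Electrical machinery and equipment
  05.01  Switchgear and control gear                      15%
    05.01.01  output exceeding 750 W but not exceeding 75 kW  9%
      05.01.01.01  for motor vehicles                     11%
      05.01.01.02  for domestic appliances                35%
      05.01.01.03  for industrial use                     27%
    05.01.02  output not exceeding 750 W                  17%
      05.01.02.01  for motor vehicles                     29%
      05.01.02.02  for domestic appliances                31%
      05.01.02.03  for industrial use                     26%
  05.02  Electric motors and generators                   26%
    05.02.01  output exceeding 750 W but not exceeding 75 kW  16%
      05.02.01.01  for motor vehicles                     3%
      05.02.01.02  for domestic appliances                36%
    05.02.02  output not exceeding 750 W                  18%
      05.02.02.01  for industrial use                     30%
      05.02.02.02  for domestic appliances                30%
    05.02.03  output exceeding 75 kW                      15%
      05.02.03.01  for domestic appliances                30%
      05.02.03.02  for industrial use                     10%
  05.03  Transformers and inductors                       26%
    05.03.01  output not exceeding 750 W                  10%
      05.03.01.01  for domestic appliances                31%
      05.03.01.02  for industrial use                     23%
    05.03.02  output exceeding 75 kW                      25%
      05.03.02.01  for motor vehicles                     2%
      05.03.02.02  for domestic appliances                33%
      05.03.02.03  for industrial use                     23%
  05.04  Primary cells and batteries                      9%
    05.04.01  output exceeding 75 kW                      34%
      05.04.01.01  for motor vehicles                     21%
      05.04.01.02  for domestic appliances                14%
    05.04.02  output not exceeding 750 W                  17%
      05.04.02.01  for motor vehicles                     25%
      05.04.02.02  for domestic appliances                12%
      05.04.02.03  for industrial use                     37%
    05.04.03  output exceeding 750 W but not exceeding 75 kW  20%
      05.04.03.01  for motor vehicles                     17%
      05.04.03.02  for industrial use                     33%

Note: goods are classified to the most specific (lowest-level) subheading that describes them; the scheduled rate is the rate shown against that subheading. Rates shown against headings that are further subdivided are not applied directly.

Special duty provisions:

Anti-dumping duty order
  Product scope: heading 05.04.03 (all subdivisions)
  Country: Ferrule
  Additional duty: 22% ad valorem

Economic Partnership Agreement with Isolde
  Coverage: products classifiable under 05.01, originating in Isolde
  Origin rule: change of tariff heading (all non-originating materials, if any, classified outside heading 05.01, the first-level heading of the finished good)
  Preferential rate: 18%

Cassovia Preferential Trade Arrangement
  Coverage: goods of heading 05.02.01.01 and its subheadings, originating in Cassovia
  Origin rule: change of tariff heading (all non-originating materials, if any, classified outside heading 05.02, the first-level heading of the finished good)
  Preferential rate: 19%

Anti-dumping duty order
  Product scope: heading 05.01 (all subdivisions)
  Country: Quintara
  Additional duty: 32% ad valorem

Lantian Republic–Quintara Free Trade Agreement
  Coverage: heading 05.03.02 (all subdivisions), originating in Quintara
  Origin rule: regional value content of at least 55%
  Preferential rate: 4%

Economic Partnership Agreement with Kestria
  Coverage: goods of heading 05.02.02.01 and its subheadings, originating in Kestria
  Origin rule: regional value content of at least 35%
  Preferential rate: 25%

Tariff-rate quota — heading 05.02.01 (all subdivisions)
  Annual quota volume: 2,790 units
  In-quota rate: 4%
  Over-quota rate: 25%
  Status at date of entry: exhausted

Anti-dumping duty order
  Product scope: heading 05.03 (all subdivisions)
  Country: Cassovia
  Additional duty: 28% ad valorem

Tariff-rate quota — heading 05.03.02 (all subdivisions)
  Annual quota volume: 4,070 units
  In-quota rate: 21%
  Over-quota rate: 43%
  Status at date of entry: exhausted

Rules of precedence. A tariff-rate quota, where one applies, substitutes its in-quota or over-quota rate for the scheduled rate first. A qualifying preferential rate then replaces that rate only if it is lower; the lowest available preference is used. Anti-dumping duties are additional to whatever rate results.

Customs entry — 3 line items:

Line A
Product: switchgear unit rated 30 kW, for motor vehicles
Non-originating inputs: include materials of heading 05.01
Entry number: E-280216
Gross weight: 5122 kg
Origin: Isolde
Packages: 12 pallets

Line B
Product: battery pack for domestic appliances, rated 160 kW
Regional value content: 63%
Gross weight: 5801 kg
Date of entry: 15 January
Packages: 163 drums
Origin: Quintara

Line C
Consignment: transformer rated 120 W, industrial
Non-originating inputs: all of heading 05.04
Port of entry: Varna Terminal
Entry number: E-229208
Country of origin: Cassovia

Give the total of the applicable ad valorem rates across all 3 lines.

76%

Line A: switchgear unit → 05.01; rated 30 kW → 05.01.01; for motor vehicles → 05.01.01.01. Scheduled 11%. Isolde agreement on 05.01: CTH not met. → 11%.
Line B: battery pack → 05.04; rated 160 kW → 05.04.01; for domestic appliances → 05.04.01.02. Scheduled 14%. Quintara agreement on 05.03.02: 05.04.01.02 not covered. → 14%.
Line C: transformer → 05.03; rated 120 W → 05.03.01; industrial → 05.03.01.02. Scheduled 23%. Cassovia agreement on 05.02.01.01: 05.03.01.02 not covered; anti-dumping (Cassovia, 05.03): +28%; total 23% + 28% = 51%. → 51%.
Sum: 11% + 14% + 51% = 76%.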